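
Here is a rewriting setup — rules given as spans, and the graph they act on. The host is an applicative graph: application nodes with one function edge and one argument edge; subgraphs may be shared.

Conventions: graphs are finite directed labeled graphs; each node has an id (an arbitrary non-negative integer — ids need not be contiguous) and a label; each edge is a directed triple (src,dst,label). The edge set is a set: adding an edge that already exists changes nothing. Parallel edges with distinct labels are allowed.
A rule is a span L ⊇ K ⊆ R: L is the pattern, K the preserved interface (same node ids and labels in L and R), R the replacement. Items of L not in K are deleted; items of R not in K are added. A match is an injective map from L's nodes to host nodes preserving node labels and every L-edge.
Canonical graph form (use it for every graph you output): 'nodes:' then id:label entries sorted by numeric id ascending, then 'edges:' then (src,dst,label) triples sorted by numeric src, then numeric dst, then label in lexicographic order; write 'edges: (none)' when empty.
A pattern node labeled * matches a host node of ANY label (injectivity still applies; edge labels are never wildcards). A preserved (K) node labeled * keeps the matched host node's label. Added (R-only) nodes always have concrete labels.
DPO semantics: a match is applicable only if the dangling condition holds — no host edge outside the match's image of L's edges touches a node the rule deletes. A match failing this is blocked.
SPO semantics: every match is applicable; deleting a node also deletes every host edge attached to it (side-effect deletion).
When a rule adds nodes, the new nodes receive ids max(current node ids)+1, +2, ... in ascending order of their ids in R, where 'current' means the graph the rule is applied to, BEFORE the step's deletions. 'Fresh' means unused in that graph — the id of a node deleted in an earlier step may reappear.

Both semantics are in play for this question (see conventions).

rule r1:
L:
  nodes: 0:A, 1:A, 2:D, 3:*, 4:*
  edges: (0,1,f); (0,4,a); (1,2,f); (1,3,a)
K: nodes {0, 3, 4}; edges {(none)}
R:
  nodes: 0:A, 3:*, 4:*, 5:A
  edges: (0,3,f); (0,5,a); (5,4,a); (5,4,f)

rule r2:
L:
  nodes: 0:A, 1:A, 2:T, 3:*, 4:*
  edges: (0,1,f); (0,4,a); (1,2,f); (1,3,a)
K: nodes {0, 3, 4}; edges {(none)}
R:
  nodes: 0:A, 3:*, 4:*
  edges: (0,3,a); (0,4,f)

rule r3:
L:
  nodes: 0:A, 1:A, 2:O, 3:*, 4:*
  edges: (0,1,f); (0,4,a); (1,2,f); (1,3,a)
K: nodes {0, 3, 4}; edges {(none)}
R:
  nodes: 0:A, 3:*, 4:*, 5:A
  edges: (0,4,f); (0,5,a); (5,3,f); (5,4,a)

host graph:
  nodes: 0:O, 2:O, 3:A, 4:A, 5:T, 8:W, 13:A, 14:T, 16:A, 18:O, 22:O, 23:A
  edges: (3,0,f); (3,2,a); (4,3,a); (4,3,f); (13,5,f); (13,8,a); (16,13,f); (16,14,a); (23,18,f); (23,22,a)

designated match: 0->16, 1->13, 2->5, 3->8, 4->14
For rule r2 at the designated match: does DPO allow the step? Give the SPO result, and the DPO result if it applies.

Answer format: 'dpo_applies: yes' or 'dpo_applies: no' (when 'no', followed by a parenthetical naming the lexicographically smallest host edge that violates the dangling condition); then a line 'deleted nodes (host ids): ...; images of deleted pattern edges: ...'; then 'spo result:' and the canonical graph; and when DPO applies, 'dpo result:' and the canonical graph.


dpo_applies: yes
deleted nodes (host ids): 5, 13; images of deleted pattern edges: (13,5,f); (13,8,a); (16,13,f); (16,14,a)
spo result:
nodes: 0:O, 2:O, 3:A, 4:A, 8:W, 14:T, 16:A, 18:O, 22:O, 23:A
edges: (3,0,f); (3,2,a); (4,3,a); (4,3,f); (16,8,a); (16,14,f); (23,18,f); (23,22,a)
dpo result:
nodes: 0:O, 2:O, 3:A, 4:A, 8:W, 14:T, 16:A, 18:O, 22:O, 23:A
edges: (3,0,f); (3,2,a); (4,3,a); (4,3,f); (16,8,a); (16,14,f); (23,18,f); (23,22,a)


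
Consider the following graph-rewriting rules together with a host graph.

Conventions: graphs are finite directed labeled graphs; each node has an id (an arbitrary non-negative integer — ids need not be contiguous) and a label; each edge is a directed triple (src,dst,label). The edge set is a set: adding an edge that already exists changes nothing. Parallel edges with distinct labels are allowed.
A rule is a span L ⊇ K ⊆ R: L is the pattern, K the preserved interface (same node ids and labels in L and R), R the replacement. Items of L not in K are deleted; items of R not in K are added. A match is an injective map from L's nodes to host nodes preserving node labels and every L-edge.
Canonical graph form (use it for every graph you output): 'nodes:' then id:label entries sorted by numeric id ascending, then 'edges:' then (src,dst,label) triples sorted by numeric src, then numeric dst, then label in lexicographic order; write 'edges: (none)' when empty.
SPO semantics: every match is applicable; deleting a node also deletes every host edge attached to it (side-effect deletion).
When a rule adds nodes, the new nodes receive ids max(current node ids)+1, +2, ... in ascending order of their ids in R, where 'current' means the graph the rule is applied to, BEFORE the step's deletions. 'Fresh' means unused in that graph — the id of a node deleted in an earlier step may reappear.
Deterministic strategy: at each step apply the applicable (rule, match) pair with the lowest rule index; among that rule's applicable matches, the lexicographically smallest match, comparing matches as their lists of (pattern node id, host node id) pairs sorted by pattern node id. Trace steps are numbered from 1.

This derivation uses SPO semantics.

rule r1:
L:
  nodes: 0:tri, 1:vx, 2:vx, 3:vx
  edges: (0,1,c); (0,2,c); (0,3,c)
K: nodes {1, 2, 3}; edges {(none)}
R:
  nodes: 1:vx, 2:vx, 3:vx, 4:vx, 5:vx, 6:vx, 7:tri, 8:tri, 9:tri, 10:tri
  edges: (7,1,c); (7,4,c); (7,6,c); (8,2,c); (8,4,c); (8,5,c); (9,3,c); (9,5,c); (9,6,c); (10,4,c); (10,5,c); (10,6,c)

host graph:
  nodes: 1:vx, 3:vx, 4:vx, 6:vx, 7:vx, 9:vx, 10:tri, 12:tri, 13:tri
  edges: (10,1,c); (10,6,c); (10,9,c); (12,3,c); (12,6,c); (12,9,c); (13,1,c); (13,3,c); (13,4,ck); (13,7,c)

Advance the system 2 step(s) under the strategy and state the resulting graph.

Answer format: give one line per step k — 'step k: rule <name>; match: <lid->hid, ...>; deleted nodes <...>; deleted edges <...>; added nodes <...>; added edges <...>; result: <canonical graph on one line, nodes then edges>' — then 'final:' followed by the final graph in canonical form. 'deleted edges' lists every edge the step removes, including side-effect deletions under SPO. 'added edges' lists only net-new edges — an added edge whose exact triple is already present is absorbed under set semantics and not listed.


step 1: rule r1; match: 0->10, 1->1, 2->6, 3->9; deleted nodes 10; deleted edges (10,1,c); (10,6,c); (10,9,c); added nodes 14, 15, 16, 17, 18, 19, 20; added edges (17,1,c); (17,14,c); (17,16,c); (18,6,c); (18,14,c); (18,15,c); (19,9,c); (19,15,c); (19,16,c); (20,14,c); (20,15,c); (20,16,c); result: nodes: 1:vx, 3:vx, 4:vx, 6:vx, 7:vx, 9:vx, 12:tri, 13:tri, 14:vx, 15:vx, 16:vx, 17:tri, 18:tri, 19:tri, 20:tri edges: (12,3,c); (12,6,c); (12,9,c); (13,1,c); (13,3,c); (13,4,ck); (13,7,c); (17,1,c); (17,14,c); (17,16,c); (18,6,c); (18,14,c); (18,15,c); (19,9,c); (19,15,c); (19,16,c); (20,14,c); (20,15,c); (20,16,c)
step 2: rule r1; match: 0->12, 1->3, 2->6, 3->9; deleted nodes 12; deleted edges (12,3,c); (12,6,c); (12,9,c); added nodes 21, 22, 23, 24, 25, 26, 27; added edges (24,3,c); (24,21,c); (24,23,c); (25,6,c); (25,21,c); (25,22,c); (26,9,c); (26,22,c); (26,23,c); (27,21,c); (27,22,c); (27,23,c); result: nodes: 1:vx, 3:vx, 4:vx, 6:vx, 7:vx, 9:vx, 13:tri, 14:vx, 15:vx, 16:vx, 17:tri, 18:tri, 19:tri, 20:tri, 21:vx, 22:vx, 23:vx, 24:tri, 25:tri, 26:tri, 27:tri edges: (13,1,c); (13,3,c); (13,4,ck); (13,7,c); (17,1,c); (17,14,c); (17,16,c); (18,6,c); (18,14,c); (18,15,c); (19,9,c); (19,15,c); (19,16,c); (20,14,c); (20,15,c); (20,16,c); (24,3,c); (24,21,c); (24,23,c); (25,6,c); (25,21,c); (25,22,c); (26,9,c); (26,22,c); (26,23,c); (27,21,c); (27,22,c); (27,23,c)
final:
nodes: 1:vx, 3:vx, 4:vx, 6:vx, 7:vx, 9:vx, 13:tri, 14:vx, 15:vx, 16:vx, 17:tri, 18:tri, 19:tri, 20:tri, 21:vx, 22:vx, 23:vx, 24:tri, 25:tri, 26:tri, 27:tri
edges: (13,1,c); (13,3,c); (13,4,ck); (13,7,c); (17,1,c); (17,14,c); (17,16,c); (18,6,c); (18,14,c); (18,15,c); (19,9,c); (19,15,c); (19,16,c); (20,14,c); (20,15,c); (20,16,c); (24,3,c); (24,21,c); (24,23,c); (25,6,c); (25,21,c); (25,22,c); (26,9,c); (26,22,c); (26,23,c); (27,21,c); (27,22,c); (27,23,c)


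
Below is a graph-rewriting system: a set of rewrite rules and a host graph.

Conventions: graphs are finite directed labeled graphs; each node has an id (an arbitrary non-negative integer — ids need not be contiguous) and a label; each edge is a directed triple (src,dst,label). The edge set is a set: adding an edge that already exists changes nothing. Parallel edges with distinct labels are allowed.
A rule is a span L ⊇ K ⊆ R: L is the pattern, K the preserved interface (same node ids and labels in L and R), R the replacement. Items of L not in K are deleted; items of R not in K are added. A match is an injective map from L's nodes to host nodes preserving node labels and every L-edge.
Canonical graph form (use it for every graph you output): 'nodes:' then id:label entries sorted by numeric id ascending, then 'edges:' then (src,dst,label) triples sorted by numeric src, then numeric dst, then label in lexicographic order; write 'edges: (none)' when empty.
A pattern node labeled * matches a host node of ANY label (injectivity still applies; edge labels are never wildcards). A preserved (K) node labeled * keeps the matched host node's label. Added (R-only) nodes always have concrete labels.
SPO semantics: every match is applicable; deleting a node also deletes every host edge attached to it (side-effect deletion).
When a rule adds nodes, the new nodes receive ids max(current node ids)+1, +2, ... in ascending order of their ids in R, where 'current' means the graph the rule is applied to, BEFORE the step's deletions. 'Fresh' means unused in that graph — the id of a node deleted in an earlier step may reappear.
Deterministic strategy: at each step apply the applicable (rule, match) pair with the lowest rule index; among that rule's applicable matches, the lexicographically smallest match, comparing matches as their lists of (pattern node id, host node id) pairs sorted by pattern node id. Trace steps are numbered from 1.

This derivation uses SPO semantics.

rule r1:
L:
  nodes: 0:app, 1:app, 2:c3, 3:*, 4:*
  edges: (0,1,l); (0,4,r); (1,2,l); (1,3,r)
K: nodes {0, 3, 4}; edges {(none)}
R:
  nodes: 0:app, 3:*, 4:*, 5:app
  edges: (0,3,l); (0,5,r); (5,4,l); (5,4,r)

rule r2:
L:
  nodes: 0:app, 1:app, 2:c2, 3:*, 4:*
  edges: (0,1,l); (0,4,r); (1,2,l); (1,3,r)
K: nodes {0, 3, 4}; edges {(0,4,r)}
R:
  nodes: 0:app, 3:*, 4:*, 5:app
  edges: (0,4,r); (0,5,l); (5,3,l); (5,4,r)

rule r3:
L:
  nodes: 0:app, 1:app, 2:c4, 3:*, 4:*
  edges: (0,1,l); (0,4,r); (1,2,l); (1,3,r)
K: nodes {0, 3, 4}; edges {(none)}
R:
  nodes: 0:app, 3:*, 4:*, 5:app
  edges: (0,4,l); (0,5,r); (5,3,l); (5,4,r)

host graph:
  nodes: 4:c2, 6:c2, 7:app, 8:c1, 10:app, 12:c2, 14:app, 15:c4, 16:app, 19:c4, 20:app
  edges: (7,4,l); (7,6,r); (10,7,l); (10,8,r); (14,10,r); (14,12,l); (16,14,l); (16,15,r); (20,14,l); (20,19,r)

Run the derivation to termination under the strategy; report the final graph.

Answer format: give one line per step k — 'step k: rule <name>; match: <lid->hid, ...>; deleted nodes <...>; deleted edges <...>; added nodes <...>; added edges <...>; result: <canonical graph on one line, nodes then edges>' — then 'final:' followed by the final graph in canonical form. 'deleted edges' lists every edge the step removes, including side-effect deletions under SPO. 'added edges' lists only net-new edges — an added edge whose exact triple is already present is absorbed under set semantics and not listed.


step 1: rule r2; match: 0->10, 1->7, 2->4, 3->6, 4->8; deleted nodes 4, 7; deleted edges (7,4,l); (7,6,r); (10,7,l); added nodes 21; added edges (10,21,l); (21,6,l); (21,8,r); result: nodes: 6:c2, 8:c1, 10:app, 12:c2, 14:app, 15:c4, 16:app, 19:c4, 20:app, 21:app edges: (10,8,r); (10,21,l); (14,10,r); (14,12,l); (16,14,l); (16,15,r); (20,14,l); (20,19,r); (21,6,l); (21,8,r)
step 2: rule r2; match: 0->16, 1->14, 2->12, 3->10, 4->15; deleted nodes 12, 14; deleted edges (14,10,r); (14,12,l); (16,14,l); (20,14,l); added nodes 22; added edges (16,22,l); (22,10,l); (22,15,r); result: nodes: 6:c2, 8:c1, 10:app, 15:c4, 16:app, 19:c4, 20:app, 21:app, 22:app edges: (10,8,r); (10,21,l); (16,15,r); (16,22,l); (20,19,r); (21,6,l); (21,8,r); (22,10,l); (22,15,r)
final:
nodes: 6:c2, 8:c1, 10:app, 15:c4, 16:app, 19:c4, 20:app, 21:app, 22:app
edges: (10,8,r); (10,21,l); (16,15,r); (16,22,l); (20,19,r); (21,6,l); (21,8,r); (22,10,l); (22,15,r)


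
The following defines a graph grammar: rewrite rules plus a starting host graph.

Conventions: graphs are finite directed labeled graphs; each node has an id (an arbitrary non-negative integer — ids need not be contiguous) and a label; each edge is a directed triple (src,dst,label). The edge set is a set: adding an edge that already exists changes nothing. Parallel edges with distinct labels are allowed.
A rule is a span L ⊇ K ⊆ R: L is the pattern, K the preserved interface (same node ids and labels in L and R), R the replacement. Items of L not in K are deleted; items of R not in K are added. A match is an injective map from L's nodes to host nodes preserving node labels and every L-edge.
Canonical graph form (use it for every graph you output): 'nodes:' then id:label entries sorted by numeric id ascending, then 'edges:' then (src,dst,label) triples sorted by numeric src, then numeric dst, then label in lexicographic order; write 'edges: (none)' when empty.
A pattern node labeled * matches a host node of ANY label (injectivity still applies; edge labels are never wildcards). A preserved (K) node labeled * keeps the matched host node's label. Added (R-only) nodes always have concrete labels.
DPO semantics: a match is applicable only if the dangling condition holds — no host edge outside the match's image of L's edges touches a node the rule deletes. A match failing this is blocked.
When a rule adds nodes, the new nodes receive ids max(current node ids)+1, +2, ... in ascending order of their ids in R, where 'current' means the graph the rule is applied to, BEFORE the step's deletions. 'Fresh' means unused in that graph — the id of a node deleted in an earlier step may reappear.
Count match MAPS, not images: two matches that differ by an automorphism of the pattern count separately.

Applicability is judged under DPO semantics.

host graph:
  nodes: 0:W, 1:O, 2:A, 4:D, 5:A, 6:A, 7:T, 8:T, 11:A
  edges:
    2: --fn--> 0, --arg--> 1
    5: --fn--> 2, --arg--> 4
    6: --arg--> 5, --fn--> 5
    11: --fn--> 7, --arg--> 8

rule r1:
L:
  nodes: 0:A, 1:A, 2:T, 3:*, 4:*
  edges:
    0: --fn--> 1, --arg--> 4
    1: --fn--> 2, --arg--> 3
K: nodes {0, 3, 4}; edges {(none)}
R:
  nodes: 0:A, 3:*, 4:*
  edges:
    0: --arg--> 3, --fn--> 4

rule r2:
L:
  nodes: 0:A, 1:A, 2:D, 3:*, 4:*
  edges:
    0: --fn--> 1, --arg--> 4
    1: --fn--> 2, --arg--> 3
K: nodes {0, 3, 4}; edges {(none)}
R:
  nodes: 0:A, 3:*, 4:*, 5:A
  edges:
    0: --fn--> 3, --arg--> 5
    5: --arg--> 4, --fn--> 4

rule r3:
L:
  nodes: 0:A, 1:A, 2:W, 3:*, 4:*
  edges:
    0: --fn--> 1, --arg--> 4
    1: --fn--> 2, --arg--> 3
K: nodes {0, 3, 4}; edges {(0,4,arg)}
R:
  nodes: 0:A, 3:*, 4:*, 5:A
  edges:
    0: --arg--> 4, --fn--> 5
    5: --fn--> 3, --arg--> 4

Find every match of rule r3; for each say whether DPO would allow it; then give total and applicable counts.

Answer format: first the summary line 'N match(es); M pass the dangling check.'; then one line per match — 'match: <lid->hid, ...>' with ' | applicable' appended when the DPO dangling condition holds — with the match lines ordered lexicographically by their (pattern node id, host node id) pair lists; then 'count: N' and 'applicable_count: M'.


1 match(es); 1 pass the dangling check.
match: 0->5, 1->2, 2->0, 3->1, 4->4 | applicable
count: 1
applicable_count: 1


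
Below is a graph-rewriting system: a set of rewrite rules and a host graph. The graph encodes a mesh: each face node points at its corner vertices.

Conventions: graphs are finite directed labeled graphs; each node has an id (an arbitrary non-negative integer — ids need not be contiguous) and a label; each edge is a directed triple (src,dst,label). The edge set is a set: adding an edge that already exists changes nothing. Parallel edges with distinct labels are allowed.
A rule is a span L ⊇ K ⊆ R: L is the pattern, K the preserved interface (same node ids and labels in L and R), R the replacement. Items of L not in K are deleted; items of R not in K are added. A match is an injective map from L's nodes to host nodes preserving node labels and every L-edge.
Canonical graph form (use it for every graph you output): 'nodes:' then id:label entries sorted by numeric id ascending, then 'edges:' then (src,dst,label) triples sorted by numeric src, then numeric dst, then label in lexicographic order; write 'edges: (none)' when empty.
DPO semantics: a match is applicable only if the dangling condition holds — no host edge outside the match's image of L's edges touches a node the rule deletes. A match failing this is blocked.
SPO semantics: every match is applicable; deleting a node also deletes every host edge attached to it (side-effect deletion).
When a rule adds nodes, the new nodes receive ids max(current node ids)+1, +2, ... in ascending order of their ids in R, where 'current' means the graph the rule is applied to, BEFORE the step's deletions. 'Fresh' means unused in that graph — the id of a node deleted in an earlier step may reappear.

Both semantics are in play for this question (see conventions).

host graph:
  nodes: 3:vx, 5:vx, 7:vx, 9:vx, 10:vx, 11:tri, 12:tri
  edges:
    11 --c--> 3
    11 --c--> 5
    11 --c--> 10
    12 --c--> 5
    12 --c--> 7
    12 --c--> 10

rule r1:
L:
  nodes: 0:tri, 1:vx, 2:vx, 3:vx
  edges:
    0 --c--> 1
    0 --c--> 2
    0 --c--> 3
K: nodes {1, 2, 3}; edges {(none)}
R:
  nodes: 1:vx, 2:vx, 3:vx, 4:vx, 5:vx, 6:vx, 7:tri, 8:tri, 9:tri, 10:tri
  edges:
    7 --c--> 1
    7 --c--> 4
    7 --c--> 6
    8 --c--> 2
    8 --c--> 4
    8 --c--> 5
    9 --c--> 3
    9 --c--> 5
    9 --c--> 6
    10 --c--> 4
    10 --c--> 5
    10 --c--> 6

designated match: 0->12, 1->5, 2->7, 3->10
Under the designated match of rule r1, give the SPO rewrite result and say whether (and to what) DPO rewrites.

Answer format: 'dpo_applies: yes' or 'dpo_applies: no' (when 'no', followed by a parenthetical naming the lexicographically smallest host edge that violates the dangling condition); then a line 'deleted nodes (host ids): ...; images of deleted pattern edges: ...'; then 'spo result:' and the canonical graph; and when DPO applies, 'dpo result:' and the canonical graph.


dpo_applies: yes
deleted nodes (host ids): 12; images of deleted pattern edges: (12,5,c); (12,7,c); (12,10,c)
spo result:
nodes: 3:vx, 5:vx, 7:vx, 9:vx, 10:vx, 11:tri, 13:vx, 14:vx, 15:vx, 16:tri, 17:tri, 18:tri, 19:tri
edges: (11,3,c); (11,5,c); (11,10,c); (16,5,c); (16,13,c); (16,15,c); (17,7,c); (17,13,c); (17,14,c); (18,10,c); (18,14,c); (18,15,c); (19,13,c); (19,14,c); (19,15,c)
dpo result:
nodes: 3:vx, 5:vx, 7:vx, 9:vx, 10:vx, 11:tri, 13:vx, 14:vx, 15:vx, 16:tri, 17:tri, 18:tri, 19:tri
edges: (11,3,c); (11,5,c); (11,10,c); (16,5,c); (16,13,c); (16,15,c); (17,7,c); (17,13,c); (17,14,c); (18,10,c); (18,14,c); (18,15,c); (19,13,c); (19,14,c); (19,15,c)


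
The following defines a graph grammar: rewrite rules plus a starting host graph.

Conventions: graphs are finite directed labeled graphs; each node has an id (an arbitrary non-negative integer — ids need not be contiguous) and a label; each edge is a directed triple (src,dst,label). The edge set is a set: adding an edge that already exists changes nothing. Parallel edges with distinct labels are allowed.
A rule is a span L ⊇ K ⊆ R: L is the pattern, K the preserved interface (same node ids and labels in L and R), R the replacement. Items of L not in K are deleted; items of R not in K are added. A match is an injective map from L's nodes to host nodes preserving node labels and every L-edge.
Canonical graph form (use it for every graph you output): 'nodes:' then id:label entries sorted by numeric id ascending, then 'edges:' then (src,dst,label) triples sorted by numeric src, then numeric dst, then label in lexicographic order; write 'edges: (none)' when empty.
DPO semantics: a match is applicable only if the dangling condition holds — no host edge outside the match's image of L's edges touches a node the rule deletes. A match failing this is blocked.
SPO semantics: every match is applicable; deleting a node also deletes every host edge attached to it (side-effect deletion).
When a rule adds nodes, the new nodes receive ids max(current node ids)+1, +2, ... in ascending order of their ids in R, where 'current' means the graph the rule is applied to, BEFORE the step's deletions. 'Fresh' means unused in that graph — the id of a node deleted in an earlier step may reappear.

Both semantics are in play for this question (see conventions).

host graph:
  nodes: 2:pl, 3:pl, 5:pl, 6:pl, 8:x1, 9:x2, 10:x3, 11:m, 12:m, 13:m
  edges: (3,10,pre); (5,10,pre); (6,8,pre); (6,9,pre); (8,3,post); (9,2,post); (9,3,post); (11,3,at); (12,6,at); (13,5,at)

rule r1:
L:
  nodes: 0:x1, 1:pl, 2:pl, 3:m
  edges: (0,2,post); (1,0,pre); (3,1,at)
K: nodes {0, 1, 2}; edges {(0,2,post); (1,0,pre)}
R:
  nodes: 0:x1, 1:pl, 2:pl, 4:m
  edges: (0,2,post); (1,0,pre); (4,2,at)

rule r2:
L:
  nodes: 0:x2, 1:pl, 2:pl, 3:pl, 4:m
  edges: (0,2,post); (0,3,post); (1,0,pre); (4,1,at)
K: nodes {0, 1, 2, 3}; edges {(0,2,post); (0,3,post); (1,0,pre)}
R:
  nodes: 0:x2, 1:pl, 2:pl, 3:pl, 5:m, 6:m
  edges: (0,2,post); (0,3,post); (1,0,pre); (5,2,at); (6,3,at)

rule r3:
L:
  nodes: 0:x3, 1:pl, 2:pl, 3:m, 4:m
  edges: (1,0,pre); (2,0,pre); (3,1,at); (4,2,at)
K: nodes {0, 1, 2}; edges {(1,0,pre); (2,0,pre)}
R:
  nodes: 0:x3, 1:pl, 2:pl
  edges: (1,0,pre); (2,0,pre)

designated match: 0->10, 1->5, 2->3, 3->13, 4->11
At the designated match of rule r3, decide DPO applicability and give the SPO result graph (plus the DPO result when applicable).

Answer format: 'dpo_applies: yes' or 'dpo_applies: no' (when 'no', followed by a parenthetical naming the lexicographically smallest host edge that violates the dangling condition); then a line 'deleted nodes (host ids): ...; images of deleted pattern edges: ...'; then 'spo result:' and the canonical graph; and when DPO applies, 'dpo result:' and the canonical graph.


dpo_applies: yes
deleted nodes (host ids): 11, 13; images of deleted pattern edges: (11,3,at); (13,5,at)
spo result:
nodes: 2:pl, 3:pl, 5:pl, 6:pl, 8:x1, 9:x2, 10:x3, 12:m
edges: (3,10,pre); (5,10,pre); (6,8,pre); (6,9,pre); (8,3,post); (9,2,post); (9,3,post); (12,6,at)
dpo result:
nodes: 2:pl, 3:pl, 5:pl, 6:pl, 8:x1, 9:x2, 10:x3, 12:m
edges: (3,10,pre); (5,10,pre); (6,8,pre); (6,9,pre); (8,3,post); (9,2,post); (9,3,post); (12,6,at)


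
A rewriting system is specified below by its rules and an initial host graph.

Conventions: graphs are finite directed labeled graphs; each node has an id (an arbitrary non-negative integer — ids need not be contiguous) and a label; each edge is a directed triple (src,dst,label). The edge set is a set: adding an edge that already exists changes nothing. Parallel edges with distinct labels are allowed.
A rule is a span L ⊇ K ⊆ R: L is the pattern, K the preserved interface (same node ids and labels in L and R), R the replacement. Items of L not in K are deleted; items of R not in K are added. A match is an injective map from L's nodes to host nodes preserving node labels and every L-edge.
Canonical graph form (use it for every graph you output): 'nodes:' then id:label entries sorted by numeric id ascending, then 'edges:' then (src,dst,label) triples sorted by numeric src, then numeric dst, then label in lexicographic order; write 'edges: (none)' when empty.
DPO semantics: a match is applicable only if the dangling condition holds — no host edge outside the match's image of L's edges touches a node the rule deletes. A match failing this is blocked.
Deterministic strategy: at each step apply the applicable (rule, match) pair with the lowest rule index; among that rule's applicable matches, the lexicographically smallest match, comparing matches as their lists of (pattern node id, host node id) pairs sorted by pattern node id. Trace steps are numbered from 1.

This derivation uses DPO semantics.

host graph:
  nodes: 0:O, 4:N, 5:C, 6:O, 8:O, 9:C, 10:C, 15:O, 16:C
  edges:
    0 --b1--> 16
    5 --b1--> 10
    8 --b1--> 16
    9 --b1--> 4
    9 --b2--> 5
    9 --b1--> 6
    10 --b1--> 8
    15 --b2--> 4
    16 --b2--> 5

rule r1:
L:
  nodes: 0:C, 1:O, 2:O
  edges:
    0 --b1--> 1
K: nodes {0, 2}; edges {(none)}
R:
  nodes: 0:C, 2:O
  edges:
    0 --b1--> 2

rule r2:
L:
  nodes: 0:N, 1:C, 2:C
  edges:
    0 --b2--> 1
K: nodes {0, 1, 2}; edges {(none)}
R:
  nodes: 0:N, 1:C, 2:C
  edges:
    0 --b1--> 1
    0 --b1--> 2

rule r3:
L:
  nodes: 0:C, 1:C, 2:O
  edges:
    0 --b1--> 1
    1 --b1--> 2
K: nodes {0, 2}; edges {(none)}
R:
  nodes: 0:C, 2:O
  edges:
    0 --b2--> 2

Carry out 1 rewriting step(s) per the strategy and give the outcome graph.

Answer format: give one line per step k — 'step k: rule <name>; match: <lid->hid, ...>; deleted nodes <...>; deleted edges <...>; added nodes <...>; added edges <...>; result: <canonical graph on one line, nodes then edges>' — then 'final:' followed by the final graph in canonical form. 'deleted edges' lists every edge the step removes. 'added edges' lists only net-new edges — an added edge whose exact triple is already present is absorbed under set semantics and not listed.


step 1: rule r1; match: 0->9, 1->6, 2->0; deleted nodes 6; deleted edges (9,6,b1); added nodes (none); added edges (9,0,b1); result: nodes: 0:O, 4:N, 5:C, 8:O, 9:C, 10:C, 15:O, 16:C edges: (0,16,b1); (5,10,b1); (8,16,b1); (9,0,b1); (9,4,b1); (9,5,b2); (10,8,b1); (15,4,b2); (16,5,b2)
final:
nodes: 0:O, 4:N, 5:C, 8:O, 9:C, 10:C, 15:O, 16:C
edges: (0,16,b1); (5,10,b1); (8,16,b1); (9,0,b1); (9,4,b1); (9,5,b2); (10,8,b1); (15,4,b2); (16,5,b2)


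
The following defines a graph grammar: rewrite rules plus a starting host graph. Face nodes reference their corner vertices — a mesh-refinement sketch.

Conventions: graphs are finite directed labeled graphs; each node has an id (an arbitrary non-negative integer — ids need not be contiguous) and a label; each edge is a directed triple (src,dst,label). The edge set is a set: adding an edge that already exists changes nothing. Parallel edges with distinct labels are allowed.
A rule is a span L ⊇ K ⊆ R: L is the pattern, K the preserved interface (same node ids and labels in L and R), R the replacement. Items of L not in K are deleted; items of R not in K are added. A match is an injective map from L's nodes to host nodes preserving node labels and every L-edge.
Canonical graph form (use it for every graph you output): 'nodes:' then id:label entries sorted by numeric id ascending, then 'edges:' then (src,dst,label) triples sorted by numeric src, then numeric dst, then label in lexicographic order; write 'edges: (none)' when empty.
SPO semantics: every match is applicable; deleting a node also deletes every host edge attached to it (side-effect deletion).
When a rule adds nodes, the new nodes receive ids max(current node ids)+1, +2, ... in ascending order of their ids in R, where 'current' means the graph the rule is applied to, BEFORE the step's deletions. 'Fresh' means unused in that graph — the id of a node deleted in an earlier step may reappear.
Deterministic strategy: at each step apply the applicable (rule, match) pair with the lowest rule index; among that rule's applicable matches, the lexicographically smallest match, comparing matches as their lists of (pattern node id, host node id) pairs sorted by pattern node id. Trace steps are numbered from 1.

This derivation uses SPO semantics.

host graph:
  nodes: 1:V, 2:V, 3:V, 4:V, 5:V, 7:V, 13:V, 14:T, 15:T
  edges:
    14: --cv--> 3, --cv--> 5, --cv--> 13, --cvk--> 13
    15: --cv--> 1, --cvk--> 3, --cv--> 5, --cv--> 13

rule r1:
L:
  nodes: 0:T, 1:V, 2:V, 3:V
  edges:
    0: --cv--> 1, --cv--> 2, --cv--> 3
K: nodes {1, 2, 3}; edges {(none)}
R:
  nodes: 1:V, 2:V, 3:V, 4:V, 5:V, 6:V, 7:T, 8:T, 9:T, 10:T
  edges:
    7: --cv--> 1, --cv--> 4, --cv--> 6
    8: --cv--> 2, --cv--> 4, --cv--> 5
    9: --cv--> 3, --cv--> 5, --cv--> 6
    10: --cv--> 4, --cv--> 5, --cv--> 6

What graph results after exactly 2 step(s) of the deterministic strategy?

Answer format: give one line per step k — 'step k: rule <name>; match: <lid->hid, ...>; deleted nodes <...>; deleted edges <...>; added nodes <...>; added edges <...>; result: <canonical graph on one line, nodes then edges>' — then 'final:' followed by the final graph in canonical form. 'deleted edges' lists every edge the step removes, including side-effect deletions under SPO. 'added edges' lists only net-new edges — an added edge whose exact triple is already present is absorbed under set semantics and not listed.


step 1: rule r1; match: 0->14, 1->3, 2->5, 3->13; deleted nodes 14; deleted edges (14,3,cv); (14,5,cv); (14,13,cv); (14,13,cvk); added nodes 16, 17, 18, 19, 20, 21, 22; added edges (19,3,cv); (19,16,cv); (19,18,cv); (20,5,cv); (20,16,cv); (20,17,cv); (21,13,cv); (21,17,cv); (21,18,cv); (22,16,cv); (22,17,cv); (22,18,cv); result: nodes: 1:V, 2:V, 3:V, 4:V, 5:V, 7:V, 13:V, 15:T, 16:V, 17:V, 18:V, 19:T, 20:T, 21:T, 22:T edges: (15,1,cv); (15,3,cvk); (15,5,cv); (15,13,cv); (19,3,cv); (19,16,cv); (19,18,cv); (20,5,cv); (20,16,cv); (20,17,cv); (21,13,cv); (21,17,cv); (21,18,cv); (22,16,cv); (22,17,cv); (22,18,cv)
step 2: rule r1; match: 0->15, 1->1, 2->5, 3->13; deleted nodes 15; deleted edges (15,1,cv); (15,3,cvk); (15,5,cv); (15,13,cv); added nodes 23, 24, 25, 26, 27, 28, 29; added edges (26,1,cv); (26,23,cv); (26,25,cv); (27,5,cv); (27,23,cv); (27,24,cv); (28,13,cv); (28,24,cv); (28,25,cv); (29,23,cv); (29,24,cv); (29,25,cv); result: nodes: 1:V, 2:V, 3:V, 4:V, 5:V, 7:V, 13:V, 16:V, 17:V, 18:V, 19:T, 20:T, 21:T, 22:T, 23:V, 24:V, 25:V, 26:T, 27:T, 28:T, 29:T edges: (19,3,cv); (19,16,cv); (19,18,cv); (20,5,cv); (20,16,cv); (20,17,cv); (21,13,cv); (21,17,cv); (21,18,cv); (22,16,cv); (22,17,cv); (22,18,cv); (26,1,cv); (26,23,cv); (26,25,cv); (27,5,cv); (27,23,cv); (27,24,cv); (28,13,cv); (28,24,cv); (28,25,cv); (29,23,cv); (29,24,cv); (29,25,cv)
final:
nodes: 1:V, 2:V, 3:V, 4:V, 5:V, 7:V, 13:V, 16:V, 17:V, 18:V, 19:T, 20:T, 21:T, 22:T, 23:V, 24:V, 25:V, 26:T, 27:T, 28:T, 29:T
edges: (19,3,cv); (19,16,cv); (19,18,cv); (20,5,cv); (20,16,cv); (20,17,cv); (21,13,cv); (21,17,cv); (21,18,cv); (22,16,cv); (22,17,cv); (22,18,cv); (26,1,cv); (26,23,cv); (26,25,cv); (27,5,cv); (27,23,cv); (27,24,cv); (28,13,cv); (28,24,cv); (28,25,cv); (29,23,cv); (29,24,cv); (29,25,cv)


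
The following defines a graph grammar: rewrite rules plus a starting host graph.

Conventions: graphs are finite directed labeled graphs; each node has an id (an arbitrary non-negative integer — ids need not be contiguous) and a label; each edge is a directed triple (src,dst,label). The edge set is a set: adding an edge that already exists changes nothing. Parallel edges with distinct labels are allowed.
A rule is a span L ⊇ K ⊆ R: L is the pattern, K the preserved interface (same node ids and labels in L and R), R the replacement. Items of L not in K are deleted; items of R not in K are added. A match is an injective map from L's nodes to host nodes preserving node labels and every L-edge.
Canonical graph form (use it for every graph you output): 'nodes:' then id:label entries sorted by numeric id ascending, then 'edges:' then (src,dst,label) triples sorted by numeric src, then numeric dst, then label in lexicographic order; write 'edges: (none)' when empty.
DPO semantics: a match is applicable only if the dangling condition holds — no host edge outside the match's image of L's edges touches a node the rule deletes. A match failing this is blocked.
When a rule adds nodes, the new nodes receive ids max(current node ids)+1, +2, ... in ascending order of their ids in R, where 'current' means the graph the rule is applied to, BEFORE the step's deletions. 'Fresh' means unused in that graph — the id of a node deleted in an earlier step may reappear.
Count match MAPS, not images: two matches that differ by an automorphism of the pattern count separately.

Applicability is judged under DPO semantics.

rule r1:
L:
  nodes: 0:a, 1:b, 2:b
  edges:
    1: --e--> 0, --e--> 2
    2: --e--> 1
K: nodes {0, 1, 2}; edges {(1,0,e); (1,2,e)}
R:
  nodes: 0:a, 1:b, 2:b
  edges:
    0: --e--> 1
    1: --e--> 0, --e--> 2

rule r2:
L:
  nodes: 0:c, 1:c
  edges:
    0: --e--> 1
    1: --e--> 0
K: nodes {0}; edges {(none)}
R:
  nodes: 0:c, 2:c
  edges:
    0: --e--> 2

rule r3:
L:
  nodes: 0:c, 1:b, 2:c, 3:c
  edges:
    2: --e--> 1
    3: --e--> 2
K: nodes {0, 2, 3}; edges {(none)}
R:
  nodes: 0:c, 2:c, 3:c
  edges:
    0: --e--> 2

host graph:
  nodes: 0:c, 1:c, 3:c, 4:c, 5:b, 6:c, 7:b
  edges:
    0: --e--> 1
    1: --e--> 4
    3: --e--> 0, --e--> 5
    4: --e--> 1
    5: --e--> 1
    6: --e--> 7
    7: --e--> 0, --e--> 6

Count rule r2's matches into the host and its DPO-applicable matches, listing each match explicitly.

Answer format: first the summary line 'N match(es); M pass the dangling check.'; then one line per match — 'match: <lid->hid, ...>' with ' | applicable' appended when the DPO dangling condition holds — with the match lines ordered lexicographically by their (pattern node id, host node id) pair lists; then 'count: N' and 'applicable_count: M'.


2 match(es); 1 pass the dangling check.
match: 0->1, 1->4 | applicable
match: 0->4, 1->1
count: 2
applicable_count: 1


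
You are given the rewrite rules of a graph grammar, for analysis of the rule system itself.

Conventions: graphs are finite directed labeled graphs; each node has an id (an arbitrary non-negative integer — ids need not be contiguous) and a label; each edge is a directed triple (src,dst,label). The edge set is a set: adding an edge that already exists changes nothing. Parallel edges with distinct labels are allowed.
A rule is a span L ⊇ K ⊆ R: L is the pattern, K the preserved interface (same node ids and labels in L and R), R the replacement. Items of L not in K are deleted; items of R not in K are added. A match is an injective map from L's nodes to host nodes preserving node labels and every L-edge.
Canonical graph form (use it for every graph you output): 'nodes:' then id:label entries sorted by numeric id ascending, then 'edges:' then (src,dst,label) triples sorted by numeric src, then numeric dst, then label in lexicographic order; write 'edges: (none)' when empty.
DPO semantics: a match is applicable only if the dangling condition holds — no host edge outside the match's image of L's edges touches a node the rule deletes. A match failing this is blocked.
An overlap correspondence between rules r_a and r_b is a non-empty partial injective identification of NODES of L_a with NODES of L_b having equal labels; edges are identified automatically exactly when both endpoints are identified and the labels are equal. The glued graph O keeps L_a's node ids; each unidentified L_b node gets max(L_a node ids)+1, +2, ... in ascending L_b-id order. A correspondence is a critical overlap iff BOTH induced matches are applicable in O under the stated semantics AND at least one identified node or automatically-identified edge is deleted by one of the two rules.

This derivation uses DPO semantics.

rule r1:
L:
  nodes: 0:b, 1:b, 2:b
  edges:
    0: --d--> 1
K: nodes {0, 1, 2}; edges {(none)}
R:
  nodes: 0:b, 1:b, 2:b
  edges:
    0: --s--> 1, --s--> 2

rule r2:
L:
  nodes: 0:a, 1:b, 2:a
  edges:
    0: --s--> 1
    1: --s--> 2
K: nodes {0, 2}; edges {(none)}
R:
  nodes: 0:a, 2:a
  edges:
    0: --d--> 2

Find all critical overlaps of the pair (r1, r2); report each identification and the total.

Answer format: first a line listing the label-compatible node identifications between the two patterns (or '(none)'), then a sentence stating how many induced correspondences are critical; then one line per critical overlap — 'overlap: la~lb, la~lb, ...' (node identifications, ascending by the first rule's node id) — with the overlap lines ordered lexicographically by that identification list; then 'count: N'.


label-compatible node identifications between L(r1) and L(r2): 0~1, 1~1, 2~1
1 of the induced correspondences is a critical overlap of r1 and r2.
overlap: 2~1
count: 1


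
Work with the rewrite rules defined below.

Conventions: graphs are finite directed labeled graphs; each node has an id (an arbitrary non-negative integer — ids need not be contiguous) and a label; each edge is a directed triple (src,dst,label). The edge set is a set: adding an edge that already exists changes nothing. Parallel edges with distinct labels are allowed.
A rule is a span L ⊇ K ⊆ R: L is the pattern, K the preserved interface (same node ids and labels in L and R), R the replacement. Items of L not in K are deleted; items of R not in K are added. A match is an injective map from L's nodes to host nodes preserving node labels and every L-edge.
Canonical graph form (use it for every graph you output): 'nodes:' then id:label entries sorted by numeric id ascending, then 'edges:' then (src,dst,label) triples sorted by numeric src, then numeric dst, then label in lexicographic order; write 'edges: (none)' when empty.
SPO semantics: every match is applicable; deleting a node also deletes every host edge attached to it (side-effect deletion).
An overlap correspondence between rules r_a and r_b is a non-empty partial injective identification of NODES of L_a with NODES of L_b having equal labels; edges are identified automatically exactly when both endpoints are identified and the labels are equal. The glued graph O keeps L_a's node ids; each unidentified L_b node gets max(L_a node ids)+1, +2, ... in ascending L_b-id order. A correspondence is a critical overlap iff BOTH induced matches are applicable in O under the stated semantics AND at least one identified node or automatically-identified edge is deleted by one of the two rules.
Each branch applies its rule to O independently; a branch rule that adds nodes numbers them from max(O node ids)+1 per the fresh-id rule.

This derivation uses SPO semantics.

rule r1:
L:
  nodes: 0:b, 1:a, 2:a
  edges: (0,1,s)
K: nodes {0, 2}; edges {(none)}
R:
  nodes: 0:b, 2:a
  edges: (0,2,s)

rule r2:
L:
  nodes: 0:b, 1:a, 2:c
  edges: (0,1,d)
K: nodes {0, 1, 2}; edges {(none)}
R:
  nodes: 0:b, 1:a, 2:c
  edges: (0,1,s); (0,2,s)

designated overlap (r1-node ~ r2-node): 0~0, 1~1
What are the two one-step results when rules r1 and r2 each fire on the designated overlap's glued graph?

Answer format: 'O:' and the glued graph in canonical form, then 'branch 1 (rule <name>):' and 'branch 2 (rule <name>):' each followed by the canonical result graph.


O:
nodes: 0:b, 1:a, 2:a, 3:c
edges: (0,1,d); (0,1,s)
branch 1 (rule r1):
nodes: 0:b, 2:a, 3:c
edges: (0,2,s)
branch 2 (rule r2):
nodes: 0:b, 1:a, 2:a, 3:c
edges: (0,1,s); (0,3,s)


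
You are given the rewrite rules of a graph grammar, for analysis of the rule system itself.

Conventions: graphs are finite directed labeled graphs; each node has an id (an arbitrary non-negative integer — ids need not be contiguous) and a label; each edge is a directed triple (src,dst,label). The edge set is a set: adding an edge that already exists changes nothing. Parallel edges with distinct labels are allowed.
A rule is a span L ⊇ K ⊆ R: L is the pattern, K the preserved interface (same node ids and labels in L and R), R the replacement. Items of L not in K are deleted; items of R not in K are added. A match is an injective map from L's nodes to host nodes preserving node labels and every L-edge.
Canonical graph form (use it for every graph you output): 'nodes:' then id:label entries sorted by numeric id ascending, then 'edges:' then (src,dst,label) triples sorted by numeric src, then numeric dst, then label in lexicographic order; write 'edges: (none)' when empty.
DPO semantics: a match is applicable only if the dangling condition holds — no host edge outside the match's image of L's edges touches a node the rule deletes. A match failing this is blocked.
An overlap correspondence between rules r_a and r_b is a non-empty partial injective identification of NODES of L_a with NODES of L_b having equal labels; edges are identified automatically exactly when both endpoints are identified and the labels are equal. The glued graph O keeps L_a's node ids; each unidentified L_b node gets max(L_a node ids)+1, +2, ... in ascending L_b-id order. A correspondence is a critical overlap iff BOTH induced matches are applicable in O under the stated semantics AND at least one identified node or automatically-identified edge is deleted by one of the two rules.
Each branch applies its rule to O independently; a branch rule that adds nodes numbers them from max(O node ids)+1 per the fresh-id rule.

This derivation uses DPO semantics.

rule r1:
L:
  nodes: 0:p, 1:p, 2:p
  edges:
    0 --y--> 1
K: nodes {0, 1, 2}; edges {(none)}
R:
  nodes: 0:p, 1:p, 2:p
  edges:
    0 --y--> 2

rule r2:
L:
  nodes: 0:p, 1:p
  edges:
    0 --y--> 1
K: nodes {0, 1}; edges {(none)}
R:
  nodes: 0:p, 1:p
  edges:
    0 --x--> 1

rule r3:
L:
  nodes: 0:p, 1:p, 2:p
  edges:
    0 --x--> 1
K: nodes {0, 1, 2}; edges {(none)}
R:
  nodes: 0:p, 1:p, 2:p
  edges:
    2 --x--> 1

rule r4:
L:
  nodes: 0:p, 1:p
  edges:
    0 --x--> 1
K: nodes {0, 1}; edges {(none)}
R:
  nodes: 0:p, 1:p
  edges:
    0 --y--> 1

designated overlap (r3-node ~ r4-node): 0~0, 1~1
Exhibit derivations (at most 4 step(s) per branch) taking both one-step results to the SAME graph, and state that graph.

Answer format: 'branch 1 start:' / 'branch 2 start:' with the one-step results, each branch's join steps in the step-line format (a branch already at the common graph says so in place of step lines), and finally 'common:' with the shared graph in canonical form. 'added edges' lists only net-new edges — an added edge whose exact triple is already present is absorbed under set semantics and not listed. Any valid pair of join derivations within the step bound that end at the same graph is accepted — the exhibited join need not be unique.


branch 1 start:
nodes: 0:p, 1:p, 2:p
edges: (2,1,x)
branch 2 start:
nodes: 0:p, 1:p, 2:p
edges: (0,1,y)
branch 1 step 1: rule r3; match: 0->2, 1->1, 2->0; deleted nodes (none); deleted edges (2,1,x); added nodes (none); added edges (0,1,x); result: nodes: 0:p, 1:p, 2:p edges: (0,1,x)
branch 2 step 1: rule r2; match: 0->0, 1->1; deleted nodes (none); deleted edges (0,1,y); added nodes (none); added edges (0,1,x); result: nodes: 0:p, 1:p, 2:p edges: (0,1,x)
common:
nodes: 0:p, 1:p, 2:p
edges: (0,1,x)
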